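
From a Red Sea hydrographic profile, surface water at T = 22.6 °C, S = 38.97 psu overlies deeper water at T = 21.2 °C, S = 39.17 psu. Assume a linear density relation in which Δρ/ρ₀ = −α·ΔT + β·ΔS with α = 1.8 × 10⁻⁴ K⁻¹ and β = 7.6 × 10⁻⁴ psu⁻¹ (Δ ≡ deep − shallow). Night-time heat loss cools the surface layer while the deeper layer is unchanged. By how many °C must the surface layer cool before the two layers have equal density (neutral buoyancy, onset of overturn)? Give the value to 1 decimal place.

2.2 °C

Neutral buoyancy requires Δρ = 0, i.e. −α(T_deep − T_surf′) + β(S_deep − S_surf) = 0.
T_surf′ = T_deep − (β/α)·ΔS = 21.2 − (7.6 × 10⁻⁴/1.8 × 10⁻⁴)·(+0.20) = 20.356 °C.
Cooling required: 22.6 − (20.356) = 2.244 °C.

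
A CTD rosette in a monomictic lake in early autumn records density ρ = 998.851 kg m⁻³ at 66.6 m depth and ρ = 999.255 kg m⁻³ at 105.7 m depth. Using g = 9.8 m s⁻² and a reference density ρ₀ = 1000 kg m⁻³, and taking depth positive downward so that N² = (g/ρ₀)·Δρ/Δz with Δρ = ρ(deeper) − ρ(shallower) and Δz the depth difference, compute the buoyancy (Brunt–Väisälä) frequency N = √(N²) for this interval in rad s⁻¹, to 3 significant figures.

0.0101 rad s⁻¹

Δρ = 999.255 − 998.851 = 0.404 kg m⁻³ over Δz = 105.7 − 66.6 = 39.1 m.
N² = (9.8/1000) × (0.404/39.1) = 1.0126 × 10⁻⁴ s⁻².
N = √(1.0126 × 10⁻⁴) = 0.010063 rad s⁻¹ ≈ 0.0101 rad s⁻¹.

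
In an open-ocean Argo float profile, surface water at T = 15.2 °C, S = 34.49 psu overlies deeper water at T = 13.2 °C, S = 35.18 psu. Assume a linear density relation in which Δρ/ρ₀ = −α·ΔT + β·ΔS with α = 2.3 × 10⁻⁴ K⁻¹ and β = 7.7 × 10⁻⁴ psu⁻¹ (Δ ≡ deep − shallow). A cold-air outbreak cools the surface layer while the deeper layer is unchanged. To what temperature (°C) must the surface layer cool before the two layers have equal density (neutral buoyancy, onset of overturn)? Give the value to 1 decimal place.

10.9 °C

Neutral buoyancy requires Δρ = 0, i.e. −α(T_deep − T_surf′) + β(S_deep − S_surf) = 0.
T_surf′ = T_deep − (β/α)·ΔS = 13.2 − (7.7 × 10⁻⁴/2.3 × 10⁻⁴)·(+0.69) = 10.890 °C.
Cooling required: 15.2 − (10.890) = 4.310 °C.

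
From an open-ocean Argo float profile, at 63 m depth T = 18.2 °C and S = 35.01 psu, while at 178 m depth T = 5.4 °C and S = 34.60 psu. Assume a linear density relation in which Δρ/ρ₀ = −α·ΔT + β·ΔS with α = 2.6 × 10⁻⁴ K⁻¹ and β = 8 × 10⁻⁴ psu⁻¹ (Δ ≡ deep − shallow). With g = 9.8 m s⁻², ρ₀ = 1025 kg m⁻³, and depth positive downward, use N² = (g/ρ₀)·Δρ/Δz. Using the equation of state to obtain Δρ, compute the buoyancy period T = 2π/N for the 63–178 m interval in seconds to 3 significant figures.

ΔT = -12.8 K, ΔS = -0.41 psu (deep − shallow).
Δρ/ρ₀ = −αΔT + βΔS = 3.328 × 10⁻³ − 3.28 × 10⁻⁴ = 3.00 × 10⁻³, so Δρ ≈ 3.075 kg m⁻³.
N² = (g/ρ₀)·Δρ/Δz = g·(Δρ/ρ₀)/Δz = 9.8 × 3.00 × 10⁻³ / 115 = 2.5565 × 10⁻⁴ s⁻².
N = √(2.5565 × 10⁻⁴) = 0.015989 rad s⁻¹ → T = 2π/N = 392.97 s ≈ 393 s.

393 s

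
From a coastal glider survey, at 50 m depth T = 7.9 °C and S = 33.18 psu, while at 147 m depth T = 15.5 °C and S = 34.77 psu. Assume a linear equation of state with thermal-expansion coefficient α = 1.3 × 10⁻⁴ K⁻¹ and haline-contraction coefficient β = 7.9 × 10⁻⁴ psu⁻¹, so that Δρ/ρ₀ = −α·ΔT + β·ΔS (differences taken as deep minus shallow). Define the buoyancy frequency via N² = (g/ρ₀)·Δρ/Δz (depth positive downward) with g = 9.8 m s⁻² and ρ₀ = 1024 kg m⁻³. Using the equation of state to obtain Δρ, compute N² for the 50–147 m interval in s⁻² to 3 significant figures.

2.71 × 10⁻⁵ s⁻²

ΔT = +7.6 K, ΔS = +1.59 psu (deep − shallow).
Δρ/ρ₀ = −αΔT + βΔS = -9.88 × 10⁻⁴ + 1.2561 × 10⁻³ = 2.681 × 10⁻⁴, so Δρ ≈ 0.2745 kg m⁻³.
N² = (g/ρ₀)·Δρ/Δz = g·(Δρ/ρ₀)/Δz = 9.8 × 2.681 × 10⁻⁴ / 97 = 2.7086 × 10⁻⁵ s⁻² ≈ 2.71 × 10⁻⁵ s⁻².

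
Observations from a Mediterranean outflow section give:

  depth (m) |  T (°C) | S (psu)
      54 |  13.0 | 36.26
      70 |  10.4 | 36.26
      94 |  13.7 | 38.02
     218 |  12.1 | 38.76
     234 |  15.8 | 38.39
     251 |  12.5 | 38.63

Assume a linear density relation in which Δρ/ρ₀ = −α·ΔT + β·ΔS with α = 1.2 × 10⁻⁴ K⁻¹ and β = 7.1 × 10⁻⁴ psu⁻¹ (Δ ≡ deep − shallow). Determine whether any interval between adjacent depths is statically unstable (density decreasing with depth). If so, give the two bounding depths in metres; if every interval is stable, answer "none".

Evaluate Δρ/ρ₀ = −αΔT + βΔS across each adjacent pair:
  54–70 m: −αΔT+βΔS = −(1.2 × 10⁻⁴)(-2.6)+(7.1 × 10⁻⁴)(+0.00) = 3.1 × 10⁻⁴ → stable
  70–94 m: −αΔT+βΔS = −(1.2 × 10⁻⁴)(+3.3)+(7.1 × 10⁻⁴)(+1.76) = 8.5 × 10⁻⁴ → stable
  94–218 m: −αΔT+βΔS = −(1.2 × 10⁻⁴)(-1.6)+(7.1 × 10⁻⁴)(+0.74) = 7.2 × 10⁻⁴ → stable
  218–234 m: −αΔT+βΔS = −(1.2 × 10⁻⁴)(+3.7)+(7.1 × 10⁻⁴)(-0.37) = -7.1 × 10⁻⁴ → UNSTABLE
  234–251 m: −αΔT+βΔS = −(1.2 × 10⁻⁴)(-3.3)+(7.1 × 10⁻⁴)(+0.24) = 5.7 × 10⁻⁴ → stable
The 218–234 m interval has Δρ < 0: lighter water underlies denser water.

218–234 m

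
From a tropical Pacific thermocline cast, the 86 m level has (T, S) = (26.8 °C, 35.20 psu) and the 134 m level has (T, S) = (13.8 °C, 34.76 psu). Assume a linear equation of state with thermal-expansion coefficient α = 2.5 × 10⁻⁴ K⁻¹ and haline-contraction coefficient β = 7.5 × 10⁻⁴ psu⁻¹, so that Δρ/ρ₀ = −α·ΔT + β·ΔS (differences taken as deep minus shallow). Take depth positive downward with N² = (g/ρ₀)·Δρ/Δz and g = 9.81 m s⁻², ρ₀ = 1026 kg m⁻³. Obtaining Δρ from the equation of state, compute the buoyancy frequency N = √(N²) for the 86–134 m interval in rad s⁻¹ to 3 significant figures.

0.0244 rad s⁻¹

ΔT = -13.0 K, ΔS = -0.44 psu (deep − shallow).
Δρ/ρ₀ = −αΔT + βΔS = 3.25 × 10⁻³ − 3.30 × 10⁻⁴ = 2.92 × 10⁻³, so Δρ ≈ 2.996 kg m⁻³.
N² = (g/ρ₀)·Δρ/Δz = g·(Δρ/ρ₀)/Δz = 9.81 × 2.92 × 10⁻³ / 48 = 5.9678 × 10⁻⁴ s⁻².
N = √(5.9678 × 10⁻⁴) = 0.024429 rad s⁻¹ ≈ 0.0244 rad s⁻¹.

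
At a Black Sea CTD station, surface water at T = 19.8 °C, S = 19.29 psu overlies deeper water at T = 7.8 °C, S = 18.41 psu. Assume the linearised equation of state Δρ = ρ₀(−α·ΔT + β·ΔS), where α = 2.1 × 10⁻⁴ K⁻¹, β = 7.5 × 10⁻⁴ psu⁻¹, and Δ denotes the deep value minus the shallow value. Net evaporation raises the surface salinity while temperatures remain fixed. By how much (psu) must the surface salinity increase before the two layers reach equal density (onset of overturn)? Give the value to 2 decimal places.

Neutral buoyancy requires −α(T_deep − T_surf) + β(S_deep − S_surf′) = 0.
S_surf′ = S_deep − (α/β)·ΔT = 18.41 − (2.1 × 10⁻⁴/7.5 × 10⁻⁴)·(-12.0) = 21.7700 psu.
Increase required: 21.7700 − 19.29 = 2.4800 psu.

2.48 psu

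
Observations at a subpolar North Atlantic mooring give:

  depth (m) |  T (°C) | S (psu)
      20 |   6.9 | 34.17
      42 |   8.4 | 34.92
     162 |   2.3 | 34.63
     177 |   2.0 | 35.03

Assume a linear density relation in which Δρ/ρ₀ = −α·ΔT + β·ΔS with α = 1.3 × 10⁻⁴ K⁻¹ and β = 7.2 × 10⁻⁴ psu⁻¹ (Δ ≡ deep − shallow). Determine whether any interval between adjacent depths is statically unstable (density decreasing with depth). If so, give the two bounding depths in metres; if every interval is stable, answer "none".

none

Evaluate Δρ/ρ₀ = −αΔT + βΔS across each adjacent pair:
  20–42 m: −αΔT+βΔS = −(1.3 × 10⁻⁴)(+1.5)+(7.2 × 10⁻⁴)(+0.75) = 3.5 × 10⁻⁴ → stable
  42–162 m: −αΔT+βΔS = −(1.3 × 10⁻⁴)(-6.1)+(7.2 × 10⁻⁴)(-0.29) = 5.8 × 10⁻⁴ → stable
  162–177 m: −αΔT+βΔS = −(1.3 × 10⁻⁴)(-0.3)+(7.2 × 10⁻⁴)(+0.40) = 3.3 × 10⁻⁴ → stable
Every interval has Δρ > 0: the column is stably stratified throughout.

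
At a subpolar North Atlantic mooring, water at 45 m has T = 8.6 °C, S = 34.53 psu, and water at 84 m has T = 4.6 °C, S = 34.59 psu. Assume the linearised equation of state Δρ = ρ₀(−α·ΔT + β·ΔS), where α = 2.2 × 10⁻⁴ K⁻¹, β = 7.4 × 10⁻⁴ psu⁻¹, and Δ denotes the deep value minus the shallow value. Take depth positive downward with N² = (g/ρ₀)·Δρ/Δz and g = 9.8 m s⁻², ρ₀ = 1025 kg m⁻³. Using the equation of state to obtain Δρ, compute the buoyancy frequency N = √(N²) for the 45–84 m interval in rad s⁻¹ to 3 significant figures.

0.0152 rad s⁻¹

ΔT = -4.0 K, ΔS = +0.06 psu (deep − shallow).
Δρ/ρ₀ = −αΔT + βΔS = 8.80 × 10⁻⁴ + 4.44 × 10⁻⁵ = 9.244 × 10⁻⁴, so Δρ ≈ 0.9475 kg m⁻³.
N² = (g/ρ₀)·Δρ/Δz = g·(Δρ/ρ₀)/Δz = 9.8 × 9.244 × 10⁻⁴ / 39 = 2.3229 × 10⁻⁴ s⁻².
N = √(2.3229 × 10⁻⁴) = 0.015241 rad s⁻¹ ≈ 0.0152 rad s⁻¹.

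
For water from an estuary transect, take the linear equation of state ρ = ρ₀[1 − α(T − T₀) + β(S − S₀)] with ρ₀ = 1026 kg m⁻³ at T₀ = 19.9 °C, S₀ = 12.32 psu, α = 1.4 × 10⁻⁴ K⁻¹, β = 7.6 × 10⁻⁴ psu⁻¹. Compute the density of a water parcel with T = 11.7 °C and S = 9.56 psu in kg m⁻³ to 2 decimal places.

1025.03 kg m⁻³

T − T₀ = -8.2 K, S − S₀ = -2.76 psu.
Bracket = 1 − α·(-8.2) + β·(-2.76) = 1 + (-9.496 × 10⁻⁴) = 0.9990504.
ρ = 1026 × 0.9990504 = 1025.03 kg m⁻³.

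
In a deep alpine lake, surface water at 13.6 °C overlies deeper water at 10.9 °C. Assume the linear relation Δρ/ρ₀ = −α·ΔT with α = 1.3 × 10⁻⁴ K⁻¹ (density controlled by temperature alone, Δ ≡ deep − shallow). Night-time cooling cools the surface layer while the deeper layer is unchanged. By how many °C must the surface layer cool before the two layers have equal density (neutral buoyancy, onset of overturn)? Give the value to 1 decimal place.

With temperature the only control, equal density requires T_surf′ = T_deep.
T_surf′ = 10.9 °C.
Cooling required: 13.6 − 10.9 = 2.7 °C.

2.7 °C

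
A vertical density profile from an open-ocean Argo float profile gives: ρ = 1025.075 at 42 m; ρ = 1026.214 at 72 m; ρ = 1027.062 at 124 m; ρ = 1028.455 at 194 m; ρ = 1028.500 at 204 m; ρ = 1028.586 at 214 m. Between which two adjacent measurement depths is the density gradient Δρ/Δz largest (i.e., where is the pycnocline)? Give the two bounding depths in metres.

42–72 m

Compute the density gradient over each adjacent pair:
  42–72 m: Δρ/Δz = 1.139/30 = 0.038 kg m⁻⁴
  72–124 m: Δρ/Δz = 0.848/52 = 0.016 kg m⁻⁴
  124–194 m: Δρ/Δz = 1.393/70 = 0.020 kg m⁻⁴
  194–204 m: Δρ/Δz = 0.045/10 = 4.5 × 10⁻³ kg m⁻⁴
  204–214 m: Δρ/Δz = 0.086/10 = 8.6 × 10⁻³ kg m⁻⁴
The largest gradient is in the 42–72 m interval — the pycnocline.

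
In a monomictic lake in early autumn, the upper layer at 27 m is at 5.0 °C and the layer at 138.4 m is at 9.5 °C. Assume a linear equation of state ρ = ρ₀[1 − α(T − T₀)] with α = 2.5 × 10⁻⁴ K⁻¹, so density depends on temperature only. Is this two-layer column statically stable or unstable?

ΔT = 9.5 − 5.0 = +4.5 K, so Δρ/ρ₀ = −αΔT = -1.125 × 10⁻³.
Δρ/ρ₀ < 0, so Δρ < 0: deeper water is lighter → statically unstable; the column would overturn.

unstable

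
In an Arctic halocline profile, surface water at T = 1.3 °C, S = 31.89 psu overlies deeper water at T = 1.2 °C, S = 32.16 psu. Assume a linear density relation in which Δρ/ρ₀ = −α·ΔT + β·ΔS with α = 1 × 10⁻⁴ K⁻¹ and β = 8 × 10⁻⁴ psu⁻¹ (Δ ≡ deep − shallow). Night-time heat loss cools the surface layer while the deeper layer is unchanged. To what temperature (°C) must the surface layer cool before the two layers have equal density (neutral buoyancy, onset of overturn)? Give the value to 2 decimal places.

Neutral buoyancy requires Δρ = 0, i.e. −α(T_deep − T_surf′) + β(S_deep − S_surf) = 0.
T_surf′ = T_deep − (β/α)·ΔS = 1.2 − (8 × 10⁻⁴/1 × 10⁻⁴)·(+0.27) = -0.9600 °C.
Cooling required: 1.3 − (-0.9600) = 2.2600 °C.

-0.96 °C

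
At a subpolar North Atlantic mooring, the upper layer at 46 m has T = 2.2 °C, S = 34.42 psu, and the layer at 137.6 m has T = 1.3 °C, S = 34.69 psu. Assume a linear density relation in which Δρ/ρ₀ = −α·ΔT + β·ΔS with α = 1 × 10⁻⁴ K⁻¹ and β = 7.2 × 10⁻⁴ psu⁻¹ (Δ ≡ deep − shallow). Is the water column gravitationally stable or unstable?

ΔT = 1.3 − 2.2 = -0.9 K and ΔS = 34.69 − 34.42 = +0.27 psu (deep − shallow).
−αΔT = 9.00 × 10⁻⁵; βΔS = 1.944 × 10⁻⁴; sum Δρ/ρ₀ = 2.844 × 10⁻⁴.
Δρ/ρ₀ > 0, so Δρ > 0: deeper water is denser → statically stable.

stable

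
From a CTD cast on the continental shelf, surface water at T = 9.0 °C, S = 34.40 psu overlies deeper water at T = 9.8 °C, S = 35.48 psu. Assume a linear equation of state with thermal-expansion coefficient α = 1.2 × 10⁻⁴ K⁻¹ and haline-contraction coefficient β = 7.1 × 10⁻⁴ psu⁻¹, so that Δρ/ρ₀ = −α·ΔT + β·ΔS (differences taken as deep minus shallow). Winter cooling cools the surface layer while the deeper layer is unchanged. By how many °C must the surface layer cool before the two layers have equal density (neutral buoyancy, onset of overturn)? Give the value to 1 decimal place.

Neutral buoyancy requires Δρ = 0, i.e. −α(T_deep − T_surf′) + β(S_deep − S_surf) = 0.
T_surf′ = T_deep − (β/α)·ΔS = 9.8 − (7.1 × 10⁻⁴/1.2 × 10⁻⁴)·(+1.08) = 3.410 °C.
Cooling required: 9.0 − (3.410) = 5.590 °C.

5.6 °C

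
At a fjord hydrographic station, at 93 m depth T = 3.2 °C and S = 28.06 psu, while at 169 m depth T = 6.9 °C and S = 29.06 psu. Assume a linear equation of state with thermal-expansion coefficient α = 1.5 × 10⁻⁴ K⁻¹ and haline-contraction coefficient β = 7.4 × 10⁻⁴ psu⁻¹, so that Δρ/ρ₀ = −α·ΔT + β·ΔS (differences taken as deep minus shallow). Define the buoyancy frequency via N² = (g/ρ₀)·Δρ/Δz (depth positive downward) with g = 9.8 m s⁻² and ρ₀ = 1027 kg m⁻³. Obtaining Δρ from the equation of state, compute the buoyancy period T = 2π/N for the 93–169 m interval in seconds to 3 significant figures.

ΔT = +3.7 K, ΔS = +1.00 psu (deep − shallow).
Δρ/ρ₀ = −αΔT + βΔS = -5.55 × 10⁻⁴ + 7.40 × 10⁻⁴ = 1.85 × 10⁻⁴, so Δρ ≈ 0.1900 kg m⁻³.
N² = (g/ρ₀)·Δρ/Δz = g·(Δρ/ρ₀)/Δz = 9.8 × 1.85 × 10⁻⁴ / 76 = 2.3855 × 10⁻⁵ s⁻².
N = √(2.3855 × 10⁻⁵) = 4.8842 × 10⁻³ rad s⁻¹ → T = 2π/N = 1.2864 × 10³ s ≈ 1.29 × 10³ s.

1.29 × 10³ s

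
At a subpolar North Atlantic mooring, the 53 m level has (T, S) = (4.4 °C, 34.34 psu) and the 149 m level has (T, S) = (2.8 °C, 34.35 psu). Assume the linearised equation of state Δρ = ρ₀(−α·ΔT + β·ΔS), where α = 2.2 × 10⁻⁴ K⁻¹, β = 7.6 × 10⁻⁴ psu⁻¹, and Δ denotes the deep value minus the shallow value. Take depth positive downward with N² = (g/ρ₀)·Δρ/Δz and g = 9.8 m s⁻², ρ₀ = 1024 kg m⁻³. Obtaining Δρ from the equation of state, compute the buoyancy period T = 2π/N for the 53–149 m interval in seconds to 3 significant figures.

ΔT = -1.6 K, ΔS = +0.01 psu (deep − shallow).
Δρ/ρ₀ = −αΔT + βΔS = 3.52 × 10⁻⁴ + 7.60 × 10⁻⁶ = 3.596 × 10⁻⁴, so Δρ ≈ 0.3682 kg m⁻³.
N² = (g/ρ₀)·Δρ/Δz = g·(Δρ/ρ₀)/Δz = 9.8 × 3.596 × 10⁻⁴ / 96 = 3.6709 × 10⁻⁵ s⁻².
N = √(3.6709 × 10⁻⁵) = 6.0588 × 10⁻³ rad s⁻¹ → T = 2π/N = 1.0370 × 10³ s ≈ 1.04 × 10³ s.

1.04 × 10³ s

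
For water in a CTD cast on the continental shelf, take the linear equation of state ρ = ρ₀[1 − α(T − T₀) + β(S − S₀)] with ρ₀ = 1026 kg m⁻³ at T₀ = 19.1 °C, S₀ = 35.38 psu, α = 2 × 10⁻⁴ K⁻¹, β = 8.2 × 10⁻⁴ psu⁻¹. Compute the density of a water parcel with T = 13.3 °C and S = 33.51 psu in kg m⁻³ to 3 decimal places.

1025.617 kg m⁻³

T − T₀ = -5.8 K, S − S₀ = -1.87 psu.
Bracket = 1 − α·(-5.8) + β·(-1.87) = 1 + (-3.734 × 10⁻⁴) = 0.9996266.
ρ = 1026 × 0.9996266 = 1025.617 kg m⁻³.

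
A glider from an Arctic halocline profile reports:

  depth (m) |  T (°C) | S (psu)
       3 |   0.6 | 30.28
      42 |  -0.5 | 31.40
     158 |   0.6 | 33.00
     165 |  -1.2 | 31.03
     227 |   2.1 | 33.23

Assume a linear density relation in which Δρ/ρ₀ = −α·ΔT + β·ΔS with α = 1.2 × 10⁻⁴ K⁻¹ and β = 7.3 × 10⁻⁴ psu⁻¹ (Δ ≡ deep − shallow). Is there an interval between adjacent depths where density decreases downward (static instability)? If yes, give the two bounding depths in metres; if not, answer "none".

158–165 m

Evaluate Δρ/ρ₀ = −αΔT + βΔS across each adjacent pair:
  3–42 m: −αΔT+βΔS = −(1.2 × 10⁻⁴)(-1.1)+(7.3 × 10⁻⁴)(+1.12) = 9.5 × 10⁻⁴ → stable
  42–158 m: −αΔT+βΔS = −(1.2 × 10⁻⁴)(+1.1)+(7.3 × 10⁻⁴)(+1.60) = 1.0 × 10⁻³ → stable
  158–165 m: −αΔT+βΔS = −(1.2 × 10⁻⁴)(-1.8)+(7.3 × 10⁻⁴)(-1.97) = -1.2 × 10⁻³ → UNSTABLE
  165–227 m: −αΔT+βΔS = −(1.2 × 10⁻⁴)(+3.3)+(7.3 × 10⁻⁴)(+2.20) = 1.2 × 10⁻³ → stable
The 158–165 m interval has Δρ < 0: lighter water underlies denser water.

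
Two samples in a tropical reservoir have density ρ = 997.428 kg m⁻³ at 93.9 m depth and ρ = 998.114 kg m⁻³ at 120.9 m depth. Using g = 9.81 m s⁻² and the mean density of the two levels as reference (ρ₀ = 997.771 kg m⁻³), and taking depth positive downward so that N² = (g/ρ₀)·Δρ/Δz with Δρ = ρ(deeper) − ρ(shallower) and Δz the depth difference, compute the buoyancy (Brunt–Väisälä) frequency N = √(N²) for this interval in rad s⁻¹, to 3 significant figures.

Δρ = 998.114 − 997.428 = 0.686 kg m⁻³ over Δz = 120.9 − 93.9 = 27 m.
N² = (9.81/997.771) × (0.686/27) = 2.4980 × 10⁻⁴ s⁻².
N = √(2.4980 × 10⁻⁴) = 0.015805 rad s⁻¹ ≈ 0.0158 rad s⁻¹.
N² > 0, so the interval is statically stable.

0.0158 rad s⁻¹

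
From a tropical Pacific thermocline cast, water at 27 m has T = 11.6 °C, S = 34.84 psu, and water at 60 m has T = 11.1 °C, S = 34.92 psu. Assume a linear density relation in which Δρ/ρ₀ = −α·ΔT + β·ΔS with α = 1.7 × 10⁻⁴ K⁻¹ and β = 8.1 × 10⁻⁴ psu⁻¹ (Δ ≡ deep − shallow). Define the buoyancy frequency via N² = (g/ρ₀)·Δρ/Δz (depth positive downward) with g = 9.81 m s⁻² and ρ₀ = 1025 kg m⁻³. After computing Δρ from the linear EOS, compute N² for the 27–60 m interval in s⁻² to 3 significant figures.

ΔT = -0.5 K, ΔS = +0.08 psu (deep − shallow).
Δρ/ρ₀ = −αΔT + βΔS = 8.50 × 10⁻⁵ + 6.48 × 10⁻⁵ = 1.498 × 10⁻⁴, so Δρ ≈ 0.1535 kg m⁻³.
N² = (g/ρ₀)·Δρ/Δz = g·(Δρ/ρ₀)/Δz = 9.81 × 1.498 × 10⁻⁴ / 33 = 4.4531 × 10⁻⁵ s⁻² ≈ 4.45 × 10⁻⁵ s⁻².

4.45 × 10⁻⁵ s⁻²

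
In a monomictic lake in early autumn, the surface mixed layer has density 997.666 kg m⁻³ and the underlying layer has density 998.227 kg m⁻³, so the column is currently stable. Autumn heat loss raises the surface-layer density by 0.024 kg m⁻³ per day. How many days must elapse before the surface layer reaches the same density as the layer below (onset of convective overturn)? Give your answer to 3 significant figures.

23.4 days

Density deficit of the surface layer: 998.227 − 997.666 = 0.561 kg m⁻³.
Required change = 0.561 / 0.024 = 23.4 days.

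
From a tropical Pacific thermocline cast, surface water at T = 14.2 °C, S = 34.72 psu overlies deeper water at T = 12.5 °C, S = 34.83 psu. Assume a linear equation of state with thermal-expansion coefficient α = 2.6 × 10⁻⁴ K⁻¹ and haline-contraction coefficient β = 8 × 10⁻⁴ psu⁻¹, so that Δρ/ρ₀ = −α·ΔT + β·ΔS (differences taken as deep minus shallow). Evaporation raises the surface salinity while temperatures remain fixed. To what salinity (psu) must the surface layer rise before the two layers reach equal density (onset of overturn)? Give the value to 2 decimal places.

35.38 psu

Neutral buoyancy requires −α(T_deep − T_surf) + β(S_deep − S_surf′) = 0.
S_surf′ = S_deep − (α/β)·ΔT = 34.83 − (2.6 × 10⁻⁴/8 × 10⁻⁴)·(-1.7) = 35.3825 psu.
Increase required: 35.3825 − 34.72 = 0.6625 psu.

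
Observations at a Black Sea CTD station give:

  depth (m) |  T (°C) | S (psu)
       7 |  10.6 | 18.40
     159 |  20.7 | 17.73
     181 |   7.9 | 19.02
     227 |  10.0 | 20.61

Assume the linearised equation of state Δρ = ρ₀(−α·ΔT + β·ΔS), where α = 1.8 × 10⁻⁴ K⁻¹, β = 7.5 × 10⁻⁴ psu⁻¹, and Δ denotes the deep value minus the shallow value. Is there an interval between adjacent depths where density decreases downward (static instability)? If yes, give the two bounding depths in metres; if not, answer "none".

7–159 m

Evaluate Δρ/ρ₀ = −αΔT + βΔS across each adjacent pair:
  7–159 m: −αΔT+βΔS = −(1.8 × 10⁻⁴)(+10.1)+(7.5 × 10⁻⁴)(-0.67) = -2.3 × 10⁻³ → UNSTABLE
  159–181 m: −αΔT+βΔS = −(1.8 × 10⁻⁴)(-12.8)+(7.5 × 10⁻⁴)(+1.29) = 3.3 × 10⁻³ → stable
  181–227 m: −αΔT+βΔS = −(1.8 × 10⁻⁴)(+2.1)+(7.5 × 10⁻⁴)(+1.59) = 8.1 × 10⁻⁴ → stable
The 7–159 m interval has Δρ < 0: lighter water underlies denser water.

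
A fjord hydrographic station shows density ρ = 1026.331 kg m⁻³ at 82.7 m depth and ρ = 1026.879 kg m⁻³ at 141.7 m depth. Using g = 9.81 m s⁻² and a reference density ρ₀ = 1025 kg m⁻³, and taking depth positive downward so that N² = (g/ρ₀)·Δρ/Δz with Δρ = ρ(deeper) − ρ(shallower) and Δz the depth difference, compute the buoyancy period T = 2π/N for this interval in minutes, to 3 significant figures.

Δρ = 1026.879 − 1026.331 = 0.548 kg m⁻³ over Δz = 141.7 − 82.7 = 59 m.
N² = (9.81/1025) × (0.548/59) = 8.8894 × 10⁻⁵ s⁻².
N = √(8.8894 × 10⁻⁵) = 9.4284 × 10⁻³ rad s⁻¹, so T = 2π/N = 666.41 s = 11.107 min ≈ 11.1 min.
Since Δρ > 0 the layer is stably stratified.

11.1 min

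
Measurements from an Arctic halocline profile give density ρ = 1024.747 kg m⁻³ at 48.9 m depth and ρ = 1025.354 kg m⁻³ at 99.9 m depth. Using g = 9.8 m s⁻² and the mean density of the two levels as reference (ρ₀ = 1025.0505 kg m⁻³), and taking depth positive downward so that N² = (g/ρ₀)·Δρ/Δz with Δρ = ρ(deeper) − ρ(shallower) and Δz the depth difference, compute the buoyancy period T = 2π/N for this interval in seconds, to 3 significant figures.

589 s

Δρ = 1025.354 − 1024.747 = 0.607 kg m⁻³ over Δz = 99.9 − 48.9 = 51 m.
N² = (9.8/1025.0505) × (0.607/51) = 1.1379 × 10⁻⁴ s⁻².
N = √(1.1379 × 10⁻⁴) = 0.010667 rad s⁻¹, so T = 2π/N = 589.03 s ≈ 589 s.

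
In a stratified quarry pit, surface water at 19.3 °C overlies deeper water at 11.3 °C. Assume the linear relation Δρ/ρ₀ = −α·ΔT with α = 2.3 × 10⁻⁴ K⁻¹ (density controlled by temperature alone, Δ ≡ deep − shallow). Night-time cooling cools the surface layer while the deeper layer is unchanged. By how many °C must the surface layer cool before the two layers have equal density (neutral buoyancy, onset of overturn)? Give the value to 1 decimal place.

With temperature the only control, equal density requires T_surf′ = T_deep.
T_surf′ = 11.3 °C.
Cooling required: 19.3 − 11.3 = 8.0 °C.

8.0 °C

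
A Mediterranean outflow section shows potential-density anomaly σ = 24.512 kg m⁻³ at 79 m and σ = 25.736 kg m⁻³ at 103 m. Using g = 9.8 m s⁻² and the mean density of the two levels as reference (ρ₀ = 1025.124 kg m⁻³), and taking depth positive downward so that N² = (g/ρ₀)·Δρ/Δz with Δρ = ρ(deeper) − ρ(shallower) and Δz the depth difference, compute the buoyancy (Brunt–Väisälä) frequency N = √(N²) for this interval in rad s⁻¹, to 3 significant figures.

Δρ = 1025.736 − 1024.512 = 1.224 kg m⁻³ over Δz = 103 − 79 = 24 m.
N² = (9.8/1025.124) × (1.224/24) = 4.8755 × 10⁻⁴ s⁻².
N = √(4.8755 × 10⁻⁴) = 0.022081 rad s⁻¹ ≈ 0.0221 rad s⁻¹.

0.0221 rad s⁻¹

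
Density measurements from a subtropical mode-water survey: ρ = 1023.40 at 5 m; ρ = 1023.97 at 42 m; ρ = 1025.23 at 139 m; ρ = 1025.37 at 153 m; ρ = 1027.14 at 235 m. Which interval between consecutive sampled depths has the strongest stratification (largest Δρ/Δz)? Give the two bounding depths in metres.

Compute the density gradient over each adjacent pair:
  5–42 m: Δρ/Δz = 0.57/37 = 0.015 kg m⁻⁴
  42–139 m: Δρ/Δz = 1.26/97 = 0.013 kg m⁻⁴
  139–153 m: Δρ/Δz = 0.14/14 = 0.010 kg m⁻⁴
  153–235 m: Δρ/Δz = 1.77/82 = 0.022 kg m⁻⁴
The largest gradient is in the 153–235 m interval — the pycnocline.

153–235 m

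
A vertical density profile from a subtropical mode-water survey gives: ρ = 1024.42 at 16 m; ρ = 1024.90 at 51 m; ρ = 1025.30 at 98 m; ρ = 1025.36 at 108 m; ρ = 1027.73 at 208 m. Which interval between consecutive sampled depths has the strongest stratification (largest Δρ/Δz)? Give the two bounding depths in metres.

Compute the density gradient over each adjacent pair:
  16–51 m: Δρ/Δz = 0.48/35 = 0.014 kg m⁻⁴
  51–98 m: Δρ/Δz = 0.40/47 = 8.5 × 10⁻³ kg m⁻⁴
  98–108 m: Δρ/Δz = 0.06/10 = 6.0 × 10⁻³ kg m⁻⁴
  108–208 m: Δρ/Δz = 2.37/100 = 0.024 kg m⁻⁴
The largest gradient is in the 108–208 m interval — the pycnocline.

108–208 m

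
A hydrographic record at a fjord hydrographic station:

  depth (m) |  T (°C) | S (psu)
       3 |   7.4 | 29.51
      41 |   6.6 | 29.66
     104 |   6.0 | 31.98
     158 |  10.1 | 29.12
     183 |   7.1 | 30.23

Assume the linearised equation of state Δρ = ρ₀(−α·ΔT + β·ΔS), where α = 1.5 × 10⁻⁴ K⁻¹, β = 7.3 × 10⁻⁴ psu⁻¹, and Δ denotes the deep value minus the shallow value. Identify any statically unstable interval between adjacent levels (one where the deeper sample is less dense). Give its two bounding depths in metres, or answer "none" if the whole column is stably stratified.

Evaluate Δρ/ρ₀ = −αΔT + βΔS across each adjacent pair:
  3–41 m: −αΔT+βΔS = −(1.5 × 10⁻⁴)(-0.8)+(7.3 × 10⁻⁴)(+0.15) = 2.3 × 10⁻⁴ → stable
  41–104 m: −αΔT+βΔS = −(1.5 × 10⁻⁴)(-0.6)+(7.3 × 10⁻⁴)(+2.32) = 1.8 × 10⁻³ → stable
  104–158 m: −αΔT+βΔS = −(1.5 × 10⁻⁴)(+4.1)+(7.3 × 10⁻⁴)(-2.86) = -2.7 × 10⁻³ → UNSTABLE
  158–183 m: −αΔT+βΔS = −(1.5 × 10⁻⁴)(-3.0)+(7.3 × 10⁻⁴)(+1.11) = 1.3 × 10⁻³ → stable
The 104–158 m interval has Δρ < 0: lighter water underlies denser water.

104–158 m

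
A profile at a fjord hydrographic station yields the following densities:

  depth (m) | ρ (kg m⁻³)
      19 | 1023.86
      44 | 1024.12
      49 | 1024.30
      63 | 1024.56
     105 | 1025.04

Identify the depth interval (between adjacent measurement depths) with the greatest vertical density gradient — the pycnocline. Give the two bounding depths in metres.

Compute the density gradient over each adjacent pair:
  19–44 m: Δρ/Δz = 0.26/25 = 0.010 kg m⁻⁴
  44–49 m: Δρ/Δz = 0.18/5 = 0.036 kg m⁻⁴
  49–63 m: Δρ/Δz = 0.26/14 = 0.019 kg m⁻⁴
  63–105 m: Δρ/Δz = 0.48/42 = 0.011 kg m⁻⁴
The largest gradient is in the 44–49 m interval — the pycnocline.

44–49 m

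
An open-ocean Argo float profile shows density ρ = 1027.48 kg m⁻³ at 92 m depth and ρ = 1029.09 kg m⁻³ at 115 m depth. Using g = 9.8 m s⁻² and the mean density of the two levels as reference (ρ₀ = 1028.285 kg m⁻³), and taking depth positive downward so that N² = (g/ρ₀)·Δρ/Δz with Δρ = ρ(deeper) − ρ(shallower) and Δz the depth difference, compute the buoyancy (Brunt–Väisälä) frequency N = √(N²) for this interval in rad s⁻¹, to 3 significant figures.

0.0258 rad s⁻¹

Δρ = 1029.09 − 1027.48 = 1.61 kg m⁻³ over Δz = 115 − 92 = 23 m.
N² = (9.8/1028.285) × (1.61/23) = 6.6713 × 10⁻⁴ s⁻².
N = √(6.6713 × 10⁻⁴) = 0.025829 rad s⁻¹ ≈ 0.0258 rad s⁻¹.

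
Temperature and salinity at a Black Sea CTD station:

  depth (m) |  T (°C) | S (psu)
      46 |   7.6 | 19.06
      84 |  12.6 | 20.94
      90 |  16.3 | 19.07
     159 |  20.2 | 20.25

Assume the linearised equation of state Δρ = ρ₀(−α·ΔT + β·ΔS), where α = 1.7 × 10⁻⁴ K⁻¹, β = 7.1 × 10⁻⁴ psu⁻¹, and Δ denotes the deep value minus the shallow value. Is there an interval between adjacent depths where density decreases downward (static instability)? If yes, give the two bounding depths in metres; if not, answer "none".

84–90 m

Evaluate Δρ/ρ₀ = −αΔT + βΔS across each adjacent pair:
  46–84 m: −αΔT+βΔS = −(1.7 × 10⁻⁴)(+5.0)+(7.1 × 10⁻⁴)(+1.88) = 4.8 × 10⁻⁴ → stable
  84–90 m: −αΔT+βΔS = −(1.7 × 10⁻⁴)(+3.7)+(7.1 × 10⁻⁴)(-1.87) = -2.0 × 10⁻³ → UNSTABLE
  90–159 m: −αΔT+βΔS = −(1.7 × 10⁻⁴)(+3.9)+(7.1 × 10⁻⁴)(+1.18) = 1.7 × 10⁻⁴ → stable
The 84–90 m interval has Δρ < 0: lighter water underlies denser water.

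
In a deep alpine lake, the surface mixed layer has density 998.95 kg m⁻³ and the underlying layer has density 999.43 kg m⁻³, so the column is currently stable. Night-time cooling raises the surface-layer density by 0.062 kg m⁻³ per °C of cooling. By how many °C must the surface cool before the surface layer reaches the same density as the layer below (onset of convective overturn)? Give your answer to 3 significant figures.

7.74 °C

Density deficit of the surface layer: 999.43 − 998.95 = 0.48 kg m⁻³.
Required change = 0.48 / 0.062 = 7.74 °C.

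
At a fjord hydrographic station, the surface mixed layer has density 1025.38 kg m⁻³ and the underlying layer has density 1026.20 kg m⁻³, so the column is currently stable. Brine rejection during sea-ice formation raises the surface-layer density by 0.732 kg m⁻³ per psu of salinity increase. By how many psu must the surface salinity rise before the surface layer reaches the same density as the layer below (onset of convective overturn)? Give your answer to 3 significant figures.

Density deficit of the surface layer: 1026.20 − 1025.38 = 0.82 kg m⁻³.
Required change = 0.82 / 0.732 = 1.12 psu.

1.12 psu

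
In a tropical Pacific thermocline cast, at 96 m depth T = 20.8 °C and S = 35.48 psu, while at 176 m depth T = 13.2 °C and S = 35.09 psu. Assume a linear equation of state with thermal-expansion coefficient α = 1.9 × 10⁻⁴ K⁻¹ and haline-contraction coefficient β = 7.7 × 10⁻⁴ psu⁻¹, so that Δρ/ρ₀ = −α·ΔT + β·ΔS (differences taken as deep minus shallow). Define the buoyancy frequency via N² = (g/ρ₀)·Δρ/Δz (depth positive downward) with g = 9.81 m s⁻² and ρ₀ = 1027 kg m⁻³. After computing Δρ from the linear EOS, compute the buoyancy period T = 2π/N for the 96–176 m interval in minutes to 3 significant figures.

8.84 min

ΔT = -7.6 K, ΔS = -0.39 psu (deep − shallow).
Δρ/ρ₀ = −αΔT + βΔS = 1.444 × 10⁻³ − 3.003 × 10⁻⁴ = 1.1437 × 10⁻³, so Δρ ≈ 1.175 kg m⁻³.
N² = (g/ρ₀)·Δρ/Δz = g·(Δρ/ρ₀)/Δz = 9.81 × 1.1437 × 10⁻³ / 80 = 1.4025 × 10⁻⁴ s⁻².
N = √(1.4025 × 10⁻⁴) = 0.011843 rad s⁻¹ → T = 2π/N = 530.54 s = 8.8423 min ≈ 8.84 min.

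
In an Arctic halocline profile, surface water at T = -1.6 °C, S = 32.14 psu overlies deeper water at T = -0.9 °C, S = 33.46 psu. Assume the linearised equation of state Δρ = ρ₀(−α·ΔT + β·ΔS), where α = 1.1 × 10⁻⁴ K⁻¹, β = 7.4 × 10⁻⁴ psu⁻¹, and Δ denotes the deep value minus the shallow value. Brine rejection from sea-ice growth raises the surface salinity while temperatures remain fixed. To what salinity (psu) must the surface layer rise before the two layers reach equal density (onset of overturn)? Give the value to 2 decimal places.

Neutral buoyancy requires −α(T_deep − T_surf) + β(S_deep − S_surf′) = 0.
S_surf′ = S_deep − (α/β)·ΔT = 33.46 − (1.1 × 10⁻⁴/7.4 × 10⁻⁴)·(+0.7) = 33.3559 psu.
Increase required: 33.3559 − 32.14 = 1.2159 psu.

33.36 psu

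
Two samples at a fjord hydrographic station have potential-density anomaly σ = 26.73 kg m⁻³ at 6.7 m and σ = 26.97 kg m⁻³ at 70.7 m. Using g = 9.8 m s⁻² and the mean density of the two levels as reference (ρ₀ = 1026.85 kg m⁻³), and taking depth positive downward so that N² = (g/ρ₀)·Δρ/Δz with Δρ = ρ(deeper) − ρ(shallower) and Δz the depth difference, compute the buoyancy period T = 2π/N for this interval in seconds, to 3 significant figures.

1.05 × 10³ s

Δρ = 1026.97 − 1026.73 = 0.24 kg m⁻³ over Δz = 70.7 − 6.7 = 64 m.
N² = (9.8/1026.85) × (0.24/64) = 3.5789 × 10⁻⁵ s⁻².
N = √(3.5789 × 10⁻⁵) = 5.9824 × 10⁻³ rad s⁻¹, so T = 2π/N = 1.0503 × 10³ s ≈ 1.05 × 10³ s.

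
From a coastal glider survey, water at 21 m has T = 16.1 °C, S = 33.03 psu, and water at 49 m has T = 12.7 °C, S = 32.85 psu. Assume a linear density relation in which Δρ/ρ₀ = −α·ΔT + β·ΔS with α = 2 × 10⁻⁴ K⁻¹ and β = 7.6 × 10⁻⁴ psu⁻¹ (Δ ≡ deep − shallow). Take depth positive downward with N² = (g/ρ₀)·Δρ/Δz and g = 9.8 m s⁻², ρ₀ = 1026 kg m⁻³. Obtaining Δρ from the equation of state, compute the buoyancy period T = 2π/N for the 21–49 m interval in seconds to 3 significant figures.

456 s

ΔT = -3.4 K, ΔS = -0.18 psu (deep − shallow).
Δρ/ρ₀ = −αΔT + βΔS = 6.80 × 10⁻⁴ − 1.368 × 10⁻⁴ = 5.432 × 10⁻⁴, so Δρ ≈ 0.5573 kg m⁻³.
N² = (g/ρ₀)·Δρ/Δz = g·(Δρ/ρ₀)/Δz = 9.8 × 5.432 × 10⁻⁴ / 28 = 1.9012 × 10⁻⁴ s⁻².
N = √(1.9012 × 10⁻⁴) = 0.013788 rad s⁻¹ → T = 2π/N = 455.70 s ≈ 456 s.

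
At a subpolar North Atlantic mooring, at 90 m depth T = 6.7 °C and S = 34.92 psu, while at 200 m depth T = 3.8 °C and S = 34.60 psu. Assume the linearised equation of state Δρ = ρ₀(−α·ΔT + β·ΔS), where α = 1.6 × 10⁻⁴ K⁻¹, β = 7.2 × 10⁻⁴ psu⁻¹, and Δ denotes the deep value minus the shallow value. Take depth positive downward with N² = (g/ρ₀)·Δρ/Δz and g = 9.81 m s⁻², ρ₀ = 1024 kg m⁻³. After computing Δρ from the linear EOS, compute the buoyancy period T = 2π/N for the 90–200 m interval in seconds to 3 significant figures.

ΔT = -2.9 K, ΔS = -0.32 psu (deep − shallow).
Δρ/ρ₀ = −αΔT + βΔS = 4.64 × 10⁻⁴ − 2.304 × 10⁻⁴ = 2.336 × 10⁻⁴, so Δρ ≈ 0.2392 kg m⁻³.
N² = (g/ρ₀)·Δρ/Δz = g·(Δρ/ρ₀)/Δz = 9.81 × 2.336 × 10⁻⁴ / 110 = 2.0833 × 10⁻⁵ s⁻².
N = √(2.0833 × 10⁻⁵) = 4.5643 × 10⁻³ rad s⁻¹ → T = 2π/N = 1.3766 × 10³ s ≈ 1.38 × 10³ s.

1.38 × 10³ s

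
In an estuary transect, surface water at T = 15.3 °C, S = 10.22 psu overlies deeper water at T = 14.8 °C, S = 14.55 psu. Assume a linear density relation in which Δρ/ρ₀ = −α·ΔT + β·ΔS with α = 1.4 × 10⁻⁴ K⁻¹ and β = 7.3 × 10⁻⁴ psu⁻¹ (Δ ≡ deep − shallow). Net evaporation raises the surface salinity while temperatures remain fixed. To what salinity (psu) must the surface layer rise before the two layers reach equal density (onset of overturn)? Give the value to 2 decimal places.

Neutral buoyancy requires −α(T_deep − T_surf) + β(S_deep − S_surf′) = 0.
S_surf′ = S_deep − (α/β)·ΔT = 14.55 − (1.4 × 10⁻⁴/7.3 × 10⁻⁴)·(-0.5) = 14.6459 psu.
Increase required: 14.6459 − 10.22 = 4.4259 psu.

14.65 psu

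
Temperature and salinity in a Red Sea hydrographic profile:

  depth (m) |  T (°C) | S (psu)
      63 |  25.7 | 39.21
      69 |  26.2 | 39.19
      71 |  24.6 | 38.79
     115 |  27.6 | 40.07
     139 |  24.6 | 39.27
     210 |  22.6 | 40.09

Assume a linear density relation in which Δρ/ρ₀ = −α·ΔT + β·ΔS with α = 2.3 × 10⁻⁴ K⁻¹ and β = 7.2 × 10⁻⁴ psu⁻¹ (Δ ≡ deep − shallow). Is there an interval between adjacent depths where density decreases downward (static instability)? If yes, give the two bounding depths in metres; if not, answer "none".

Evaluate Δρ/ρ₀ = −αΔT + βΔS across each adjacent pair:
  63–69 m: −αΔT+βΔS = −(2.3 × 10⁻⁴)(+0.5)+(7.2 × 10⁻⁴)(-0.02) = -1.3 × 10⁻⁴ → UNSTABLE
  69–71 m: −αΔT+βΔS = −(2.3 × 10⁻⁴)(-1.6)+(7.2 × 10⁻⁴)(-0.40) = 8.0 × 10⁻⁵ → stable
  71–115 m: −αΔT+βΔS = −(2.3 × 10⁻⁴)(+3.0)+(7.2 × 10⁻⁴)(+1.28) = 2.3 × 10⁻⁴ → stable
  115–139 m: −αΔT+βΔS = −(2.3 × 10⁻⁴)(-3.0)+(7.2 × 10⁻⁴)(-0.80) = 1.1 × 10⁻⁴ → stable
  139–210 m: −αΔT+βΔS = −(2.3 × 10⁻⁴)(-2.0)+(7.2 × 10⁻⁴)(+0.82) = 1.1 × 10⁻³ → stable
The 63–69 m interval has Δρ < 0: lighter water underlies denser water.

63–69 m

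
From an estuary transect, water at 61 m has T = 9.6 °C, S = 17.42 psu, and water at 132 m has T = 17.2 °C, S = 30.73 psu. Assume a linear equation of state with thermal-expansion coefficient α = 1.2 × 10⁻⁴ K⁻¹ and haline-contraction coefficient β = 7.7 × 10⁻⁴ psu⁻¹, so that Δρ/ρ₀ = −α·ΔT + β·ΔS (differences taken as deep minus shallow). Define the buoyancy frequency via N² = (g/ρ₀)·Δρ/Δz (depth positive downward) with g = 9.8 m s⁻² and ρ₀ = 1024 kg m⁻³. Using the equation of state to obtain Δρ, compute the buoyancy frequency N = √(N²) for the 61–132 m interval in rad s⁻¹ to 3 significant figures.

ΔT = +7.6 K, ΔS = +13.31 psu (deep − shallow).
Δρ/ρ₀ = −αΔT + βΔS = -9.12 × 10⁻⁴ + 0.0102487 = 9.3367 × 10⁻³, so Δρ ≈ 9.561 kg m⁻³.
N² = (g/ρ₀)·Δρ/Δz = g·(Δρ/ρ₀)/Δz = 9.8 × 9.3367 × 10⁻³ / 71 = 1.2887 × 10⁻³ s⁻².
N = √(1.2887 × 10⁻³) = 0.035898 rad s⁻¹ ≈ 0.0359 rad s⁻¹.

0.0359 rad s⁻¹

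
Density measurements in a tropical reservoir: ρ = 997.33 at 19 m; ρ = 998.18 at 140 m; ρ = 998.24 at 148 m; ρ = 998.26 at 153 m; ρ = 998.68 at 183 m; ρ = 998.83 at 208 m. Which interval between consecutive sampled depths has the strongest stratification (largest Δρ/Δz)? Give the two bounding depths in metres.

Compute the density gradient over each adjacent pair:
  19–140 m: Δρ/Δz = 0.85/121 = 7.0 × 10⁻³ kg m⁻⁴
  140–148 m: Δρ/Δz = 0.06/8 = 7.5 × 10⁻³ kg m⁻⁴
  148–153 m: Δρ/Δz = 0.02/5 = 4.0 × 10⁻³ kg m⁻⁴
  153–183 m: Δρ/Δz = 0.42/30 = 0.014 kg m⁻⁴
  183–208 m: Δρ/Δz = 0.15/25 = 6.0 × 10⁻³ kg m⁻⁴
The largest gradient is in the 153–183 m interval — the pycnocline.

153–183 m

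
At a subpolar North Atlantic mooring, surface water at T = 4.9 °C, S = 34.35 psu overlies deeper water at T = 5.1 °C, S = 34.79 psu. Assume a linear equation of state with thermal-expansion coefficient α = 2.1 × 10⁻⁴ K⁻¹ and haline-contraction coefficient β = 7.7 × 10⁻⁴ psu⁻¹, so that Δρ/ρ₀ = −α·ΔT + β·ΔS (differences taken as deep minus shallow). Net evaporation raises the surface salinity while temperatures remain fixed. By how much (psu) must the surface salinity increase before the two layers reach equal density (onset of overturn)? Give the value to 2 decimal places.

0.39 psu

Neutral buoyancy requires −α(T_deep − T_surf) + β(S_deep − S_surf′) = 0.
S_surf′ = S_deep − (α/β)·ΔT = 34.79 − (2.1 × 10⁻⁴/7.7 × 10⁻⁴)·(+0.2) = 34.7355 psu.
Increase required: 34.7355 − 34.35 = 0.3855 psu.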